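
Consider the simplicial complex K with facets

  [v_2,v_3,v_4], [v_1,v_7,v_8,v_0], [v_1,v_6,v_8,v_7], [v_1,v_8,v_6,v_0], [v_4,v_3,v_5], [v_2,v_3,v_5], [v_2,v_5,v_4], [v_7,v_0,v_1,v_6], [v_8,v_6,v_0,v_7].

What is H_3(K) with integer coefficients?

H_3 = Z.

K has 9 vertices, 16 edges, 14 triangles, 5 3-simplices.
rank ∂_3 = 4, rank ∂_4 = 0 ⇒ b_3 = 5 − 4 − 0 = 1. So H_3 ≅ Z.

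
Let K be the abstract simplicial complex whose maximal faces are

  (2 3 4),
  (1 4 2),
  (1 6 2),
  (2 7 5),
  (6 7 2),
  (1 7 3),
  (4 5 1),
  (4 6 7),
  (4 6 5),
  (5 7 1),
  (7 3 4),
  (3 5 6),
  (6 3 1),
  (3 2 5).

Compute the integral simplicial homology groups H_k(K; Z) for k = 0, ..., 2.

We work with the vertex ordering 1 < 2 < 3 < 4 < 5 < 6 < 7. The simplices of K, each written with vertices in increasing order, are:

  0-simplices (7): [1], [2], [3], [4], [5], [6], [7]
  1-simplices (21): [1,2], [1,3], [1,4], [1,5], [1,6], [1,7], [2,3], [2,4], [2,5], [2,6], [2,7], [3,4], [3,5], [3,6], [3,7], [4,5], [4,6], [4,7], [5,6], [5,7], [6,7]
  2-simplices (14): [1,2,4], [1,2,6], [1,3,6], [1,3,7], [1,4,5], [1,5,7], [2,3,4], [2,3,5], [2,5,7], [2,6,7], [3,4,7], [3,5,6], [4,5,6], [4,6,7]

so the chain groups are C_0 ≅ Z^7, C_1 ≅ Z^21, C_2 ≅ Z^14.

Boundary ∂_1: C_1 → C_0 maps an edge to its endpoints' difference, ∂[p,q] = q − p. For instance
  ∂[1,2] = [2] − [1].
The 7×21 boundary matrix has rank 6 and Smith normal form diag(1,1,1,1,1,1).

The boundary map ∂_2: C_2 → C_1 sends each 2-simplex [p,q,r] to [q,r] − [p,r] + [p,q]. For instance
  ∂[1,2,6] = [2,6] − [1,6] + [1,2],
  ∂[4,6,7] = [6,7] − [4,7] + [4,6].
As a 21×14 matrix over Z this has rank 13, with invariant factors (1,1,1,1,1,1,1,1,1,1,1,1,1).

From H_k ≅ ker(∂_k) / im(∂_{k+1}) we obtain:

  H_0: rank C_0 − rank ∂_1 = 7 − 6 = 1, and the invariant factors of ∂_1 are all 1, so H_0 = Z.
  H_1: rank ker ∂_1 − rank ∂_2 = (21 − 6) − 13 = 2, and the invariant factors of ∂_2 are all 1, so H_1 = Z^2.
  H_2: rank ker ∂_2 − rank ∂_3 = (14 − 13) − 0 = 1, and there is no ∂_3, so H_2 = Z.

(K is a triangulation of the torus T^2.)

H_0 ≅ Z,  H_1 ≅ Z^2,  H_2 ≅ Z.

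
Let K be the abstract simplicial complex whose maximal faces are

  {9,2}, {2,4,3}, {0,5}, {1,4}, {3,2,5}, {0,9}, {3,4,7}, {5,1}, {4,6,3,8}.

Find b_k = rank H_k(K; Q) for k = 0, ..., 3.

b_0 = 1, b_1 = 2, b_2 = 0, b_3 = 0.

K has 10 vertices, 17 edges, 7 triangles, 1 3-simplex.
rank ∂_0 = 0, rank ∂_1 = 9 ⇒ b_0 = 10 − 0 − 9 = 1; all invariant factors of ∂_1 are 1 so no torsion. So H_0 = Z.
rank ∂_1 = 9, rank ∂_2 = 6 ⇒ b_1 = 17 − 9 − 6 = 2; all invariant factors of ∂_2 are 1 so no torsion. So H_1 = Z^2.
rank ∂_2 = 6, rank ∂_3 = 1 ⇒ b_2 = 7 − 6 − 1 = 0; all invariant factors of ∂_3 are 1 so no torsion. So H_2 = 0.
rank ∂_3 = 1, rank ∂_4 = 0 ⇒ b_3 = 1 − 1 − 0 = 0. So H_3 = 0.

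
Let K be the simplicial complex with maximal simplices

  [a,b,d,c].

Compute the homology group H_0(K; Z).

H_0 ≅ Z.

Order the vertices as a < b < c < d. Listing each simplex with vertices in this order, K has dimension 3 with simplices:

  0-simplices (4): a, b, c, d
  1-simplices (6): ab, ac, ad, bc, bd, cd
  2-simplices (4): abc, abd, acd, bcd
  3-simplices (1): abcd

giving chain groups C_0 ≅ Z^4, C_1 ≅ Z^6, C_2 ≅ Z^4, C_3 ≅ Z^1.

Boundary ∂_1: C_1 → C_0 maps an edge to its endpoints' difference, ∂[p,q] = q − p. For instance
  ∂ab = b − a.
This gives a 4×6 integer matrix of rank 3; reducing to Smith normal form yields diagonal entries (1,1,1).

∂_2: C_2 → C_1 acts by ∂[p,q,r] = [q,r] − [p,r] + [p,q]. For instance
  ∂abc = bc − ac + ab,
  ∂acd = cd − ad + ac.
This gives a 6×4 integer matrix of rank 3; reducing to Smith normal form yields diagonal entries (1,1,1).

Boundary ∂_3: C_3 → C_2 sends each 3-simplex σ to the alternating sum Σ_i (−1)^i (σ with its i-th vertex removed). For instance
  ∂abcd = bcd − acd + abd − abc.
This gives a 4×1 integer matrix of rank 1; reducing to Smith normal form yields diagonal entries (1).

From H_k ≅ ker(∂_k) / im(∂_{k+1}) we obtain:

  H_0: rank C_0 − rank ∂_1 = 4 − 3 = 1, and the invariant factors of ∂_1 are all 1, so H_0 = Z.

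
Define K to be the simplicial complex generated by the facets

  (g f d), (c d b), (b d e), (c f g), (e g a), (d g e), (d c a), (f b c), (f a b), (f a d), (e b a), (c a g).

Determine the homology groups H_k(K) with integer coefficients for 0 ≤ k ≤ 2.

H_0 ≅ Z,  H_1 ≅ Z/2Z,  H_2 = 0.

Order the vertices as a < b < c < d < e < f < g. Listing each simplex with vertices in this order, K has dimension 2 with simplices:

  0-simplices (7): a, b, c, d, e, f, g
  1-simplices (18): ab, ac, ad, ae, af, ag, bc, bd, be, bf, cd, cf, cg, de, df, dg, eg, fg
  2-simplices (12): abe, abf, acd, acg, adf, aeg, bcd, bcf, bde, cfg, deg, dfg

giving chain groups C_0 ≅ Z^7, C_1 ≅ Z^18, C_2 ≅ Z^12.

The boundary map ∂_1: C_1 → C_0 maps an edge to its endpoints' difference, ∂[p,q] = q − p. For instance
  ∂bc = c − b.
This gives a 7×18 integer matrix of rank 6; reducing to Smith normal form yields diagonal entries (1,1,1,1,1,1).

The boundary map ∂_2: C_2 → C_1 acts by ∂[p,q,r] = [q,r] − [p,r] + [p,q]. For instance
  ∂acg = cg − ag + ac,
  ∂adf = df − af + ad.
This gives a 18×12 integer matrix of rank 12; reducing to Smith normal form yields diagonal entries (1,1,1,1,1,1,1,1,1,1,1,2).

Now H_k = ker ∂_k / im ∂_{k+1}, so:

  H_0: rank C_0 − rank ∂_1 = 7 − 6 = 1, and the invariant factors of ∂_1 are all 1, so H_0 = Z.
  H_1: rank ker ∂_1 − rank ∂_2 = (18 − 6) − 12 = 0, and ∂_2 has invariant factor 2 > 1, so H_1 = Z/2Z.
  H_2: rank ker ∂_2 − rank ∂_3 = (12 − 12) − 0 = 0, and there is no ∂_3, so H_2 = 0.

(K is a triangulation of the real projective plane RP^2.)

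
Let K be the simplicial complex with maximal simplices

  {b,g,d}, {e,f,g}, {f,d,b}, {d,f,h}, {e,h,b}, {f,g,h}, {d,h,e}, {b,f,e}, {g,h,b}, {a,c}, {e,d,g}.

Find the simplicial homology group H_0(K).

K has 8 vertices, 16 edges, 10 triangles.
rank ∂_0 = 0, rank ∂_1 = 6 ⇒ b_0 = 8 − 0 − 6 = 2; all invariant factors of ∂_1 are 1 so no torsion. So H_0 = Z^2.

H_0 = Z^2.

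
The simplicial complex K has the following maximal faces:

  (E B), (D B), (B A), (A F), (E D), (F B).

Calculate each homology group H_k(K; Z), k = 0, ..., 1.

We work with the vertex ordering A < B < D < E < F. The simplices of K, each written with vertices in increasing order, are:

  0-simplices (5): A, B, D, E, F
  1-simplices (6): AB, AF, BD, BE, BF, DE

giving chain groups C_0 ≅ Z^5, C_1 ≅ Z^6.

∂_1: C_1 → C_0 sends each edge [p,q] (with p < q) to q − p. For instance
  ∂AB = B − A.
This gives a 5×6 integer matrix of rank 4; reducing to Smith normal form yields diagonal entries (1,1,1,1).

From H_k ≅ ker(∂_k) / im(∂_{k+1}) we obtain:

  H_0: rank C_0 − rank ∂_1 = 5 − 4 = 1, and the invariant factors of ∂_1 are all 1, so H_0 = Z.
  H_1: rank ker ∂_1 − rank ∂_2 = (6 − 4) − 0 = 2, and there is no ∂_2, so H_1 = Z^2.

H_0 = Z,  H_1 = Z^2.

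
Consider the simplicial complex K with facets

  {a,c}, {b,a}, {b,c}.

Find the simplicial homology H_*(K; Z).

We work with the vertex ordering a < b < c. The simplices of K, each written with vertices in increasing order, are:

  0-simplices (3): a, b, c
  1-simplices (3): ab, ac, bc

giving chain groups C_0 ≅ Z^3, C_1 ≅ Z^3.

∂_1: C_1 → C_0 sends each edge [p,q] (with p < q) to q − p. For instance
  ∂ab = b − a.
As a 3×3 matrix over Z this has rank 2, with invariant factors (1,1).

Reading off H_k = ker ∂_k / im ∂_{k+1}:

  H_0: rank C_0 − rank ∂_1 = 3 − 2 = 1, and the invariant factors of ∂_1 are all 1, so H_0 = Z.
  H_1: rank ker ∂_1 − rank ∂_2 = (3 − 2) − 0 = 1, and there is no ∂_2, so H_1 = Z.

As a check, the Euler characteristic is 3 − 3 = 0, which agrees with 1 − 1 = 0.
(K is a triangulation of the circle S^1.)

H_0 = Z,  H_1 = Z.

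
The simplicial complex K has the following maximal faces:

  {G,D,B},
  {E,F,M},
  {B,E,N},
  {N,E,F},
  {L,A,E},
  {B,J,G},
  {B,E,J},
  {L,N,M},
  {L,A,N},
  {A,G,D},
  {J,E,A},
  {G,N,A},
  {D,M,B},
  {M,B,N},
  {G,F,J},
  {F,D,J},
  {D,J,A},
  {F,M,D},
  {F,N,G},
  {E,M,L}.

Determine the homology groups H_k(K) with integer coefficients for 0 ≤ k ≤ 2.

H_0 ≅ Z,  H_1 ≅ Z ⊕ Z/2Z,  H_2 = 0.

K has 10 vertices, 30 edges, 20 triangles.
rank ∂_0 = 0, rank ∂_1 = 9 ⇒ b_0 = 10 − 0 − 9 = 1; all invariant factors of ∂_1 are 1 so no torsion. So H_0 = Z.
rank ∂_1 = 9, rank ∂_2 = 20 ⇒ b_1 = 30 − 9 − 20 = 1; ∂_2 has invariant factor(s) [2] giving torsion. So H_1 = Z ⊕ Z/2Z.
rank ∂_2 = 20, rank ∂_3 = 0 ⇒ b_2 = 20 − 20 − 0 = 0. So H_2 = 0.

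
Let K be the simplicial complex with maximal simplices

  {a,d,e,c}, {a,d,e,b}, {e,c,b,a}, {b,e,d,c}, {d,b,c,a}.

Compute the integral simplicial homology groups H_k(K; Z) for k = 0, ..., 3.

K has 5 vertices, 10 edges, 10 triangles, 5 3-simplices.
rank ∂_0 = 0, rank ∂_1 = 4 ⇒ b_0 = 5 − 0 − 4 = 1; all invariant factors of ∂_1 are 1 so no torsion. So H_0 ≅ Z.
rank ∂_1 = 4, rank ∂_2 = 6 ⇒ b_1 = 10 − 4 − 6 = 0; all invariant factors of ∂_2 are 1 so no torsion. So H_1 ≅ 0.
rank ∂_2 = 6, rank ∂_3 = 4 ⇒ b_2 = 10 − 6 − 4 = 0; all invariant factors of ∂_3 are 1 so no torsion. So H_2 ≅ 0.
rank ∂_3 = 4, rank ∂_4 = 0 ⇒ b_3 = 5 − 4 − 0 = 1. So H_3 ≅ Z.

H_0 = Z,  H_1 = 0,  H_2 = 0,  H_3 = Z.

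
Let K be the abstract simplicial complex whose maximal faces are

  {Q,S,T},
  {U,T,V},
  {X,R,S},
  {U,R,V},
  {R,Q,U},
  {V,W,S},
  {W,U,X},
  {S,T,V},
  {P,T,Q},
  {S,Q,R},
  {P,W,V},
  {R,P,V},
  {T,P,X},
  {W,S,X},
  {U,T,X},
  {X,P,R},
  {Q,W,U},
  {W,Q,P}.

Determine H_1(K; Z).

H_1 ≅ Z^2.

Take the total order P < Q < R < S < T < U < V < W < X on the vertex set. Then K (dimension 2) consists of the simplices:

  0-simplices (9): P, Q, R, S, T, U, V, W, X
  1-simplices (27): PQ, PR, PT, PV, PW, PX, QR, QS, QT, QU, QW, RS, RU, RV, RX, ST, SV, SW, SX, TU, TV, TX, UV, UW, UX, VW, WX
  2-simplices (18): PQT, PQW, PRV, PRX, PTX, PVW, QRS, QRU, QST, QUW, RSX, RUV, STV, SVW, SWX, TUV, TUX, UWX

Hence C_0 ≅ Z^9, C_1 ≅ Z^27, C_2 ≅ Z^18.

Boundary ∂_1: C_1 → C_0 is given by ∂[p,q] = [q] − [p]. For instance
  ∂TU = U − T.
As a 9×27 matrix over Z this has rank 8, with invariant factors (1,1,1,1,1,1,1,1).

∂_2: C_2 → C_1 sends each 2-simplex [p,q,r] to [q,r] − [p,r] + [p,q]. For instance
  ∂SVW = VW − SW + SV,
  ∂PTX = TX − PX + PT.
This gives a 27×18 integer matrix of rank 17; reducing to Smith normal form yields diagonal entries (1,1,1,1,1,1,1,1,1,1,1,1,1,1,1,1,1).

Reading off H_k = ker ∂_k / im ∂_{k+1}:

  H_1: rank ker ∂_1 − rank ∂_2 = (27 − 8) − 17 = 2, and the invariant factors of ∂_2 are all 1, so H_1 ≅ Z^2.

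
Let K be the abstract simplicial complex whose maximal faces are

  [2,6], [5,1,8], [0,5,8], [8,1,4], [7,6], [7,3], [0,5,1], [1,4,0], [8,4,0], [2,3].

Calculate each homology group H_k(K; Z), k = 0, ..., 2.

H_0 ≅ Z^2,  H_1 ≅ Z,  H_2 ≅ Z.

K has 9 vertices, 13 edges, 6 triangles.
rank ∂_0 = 0, rank ∂_1 = 7 ⇒ b_0 = 9 − 0 − 7 = 2; all invariant factors of ∂_1 are 1 so no torsion. So H_0 ≅ Z^2.
rank ∂_1 = 7, rank ∂_2 = 5 ⇒ b_1 = 13 − 7 − 5 = 1; all invariant factors of ∂_2 are 1 so no torsion. So H_1 ≅ Z.
rank ∂_2 = 5, rank ∂_3 = 0 ⇒ b_2 = 6 − 5 − 0 = 1. So H_2 ≅ Z.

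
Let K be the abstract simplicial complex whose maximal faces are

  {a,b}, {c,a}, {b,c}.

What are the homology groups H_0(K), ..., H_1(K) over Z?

H_0 ≅ Z,  H_1 ≅ Z.

We work with the vertex ordering a < b < c. The simplices of K, each written with vertices in increasing order, are:

  0-simplices (3): a, b, c
  1-simplices (3): ab, ac, bc

Hence C_0 ≅ Z^3, C_1 ≅ Z^3.

Boundary ∂_1: C_1 → C_0 is given by ∂[p,q] = [q] − [p].
The 3×3 boundary matrix has rank 2 and Smith normal form diag(1,1).

Now H_k = ker ∂_k / im ∂_{k+1}, so:

  H_0: rank C_0 − rank ∂_1 = 3 − 2 = 1, and the invariant factors of ∂_1 are all 1, so H_0 = Z.
  H_1: rank ker ∂_1 − rank ∂_2 = (3 − 2) − 0 = 1, and there is no ∂_2, so H_1 = Z.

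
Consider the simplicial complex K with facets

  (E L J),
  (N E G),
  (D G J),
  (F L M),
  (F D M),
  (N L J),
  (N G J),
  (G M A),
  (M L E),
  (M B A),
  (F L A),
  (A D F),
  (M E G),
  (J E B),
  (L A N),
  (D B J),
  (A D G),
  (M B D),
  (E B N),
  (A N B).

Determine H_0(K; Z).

H_0 ≅ Z.

Order the vertices as A < B < D < E < F < G < J < L < M < N. Listing each simplex with vertices in this order, K has dimension 2 with simplices:

  0-simplices (10): A, B, D, E, F, G, J, L, M, N
  1-simplices (30): AB, AD, AF, AG, AL, AM, AN, BD, BE, BJ, BM, BN, DF, DG, DJ, DM, EG, EJ, EL, EM, EN, FL, FM, GJ, GM, GN, JL, JN, LM, LN
  2-simplices (20): ABM, ABN, ADF, ADG, AFL, AGM, ALN, BDJ, BDM, BEJ, BEN, DFM, DGJ, EGM, EGN, EJL, ELM, FLM, GJN, JLN

giving chain groups C_0 ≅ Z^10, C_1 ≅ Z^30, C_2 ≅ Z^20.

Boundary ∂_1: C_1 → C_0 is given by ∂[p,q] = [q] − [p].
As a 10×30 matrix over Z this has rank 9, with invariant factors (1,1,1,1,1,1,1,1,1).

Boundary ∂_2: C_2 → C_1 acts by ∂[p,q,r] = [q,r] − [p,r] + [p,q]. For instance
  ∂BEN = EN − BN + BE,
  ∂ELM = LM − EM + EL.
The 30×20 boundary matrix has rank 20 and Smith normal form diag(1,1,1,1,1,1,1,1,1,1,1,1,1,1,1,1,1,1,1,2).

Now H_k = ker ∂_k / im ∂_{k+1}, so:

  H_0: rank C_0 − rank ∂_1 = 10 − 9 = 1, and the invariant factors of ∂_1 are all 1, so H_0 ≅ Z.

(K is a triangulation of the Klein bottle.)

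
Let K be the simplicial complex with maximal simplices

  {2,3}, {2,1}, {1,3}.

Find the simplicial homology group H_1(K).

H_1 = Z.

Fix the vertex order 1 < 2 < 3 and write every simplex with vertices in increasing order. Then dim K = 1 and the simplices of K are:

  0-simplices (3): [1], [2], [3]
  1-simplices (3): [1,2], [1,3], [2,3]

so the chain groups are C_0 ≅ Z^3, C_1 ≅ Z^3.

The boundary map ∂_1: C_1 → C_0 sends each edge [p,q] (with p < q) to q − p.
This gives a 3×3 integer matrix of rank 2; reducing to Smith normal form yields diagonal entries (1,1).

Reading off H_k = ker ∂_k / im ∂_{k+1}:

  H_1: rank ker ∂_1 − rank ∂_2 = (3 − 2) − 0 = 1, and there is no ∂_2, so H_1 ≅ Z.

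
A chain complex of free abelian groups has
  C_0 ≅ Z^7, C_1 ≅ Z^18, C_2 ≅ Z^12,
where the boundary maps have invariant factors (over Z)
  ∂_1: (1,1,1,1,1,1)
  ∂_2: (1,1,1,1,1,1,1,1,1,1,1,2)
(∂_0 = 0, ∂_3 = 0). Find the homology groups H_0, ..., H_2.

H_0 ≅ Z,  H_1 ≅ Z/2Z,  H_2 = 0.

H_0: b_0 = 7 − 0 − 6 = 1; torsion from ∂_1 factors > 1: none. So H_0 ≅ Z.
H_1: b_1 = 18 − 6 − 12 = 0; torsion from ∂_2 factors > 1: [2]. So H_1 ≅ Z/2Z.
H_2: b_2 = 12 − 12 − 0 = 0; torsion from ∂_3 factors > 1: none. So H_2 ≅ 0.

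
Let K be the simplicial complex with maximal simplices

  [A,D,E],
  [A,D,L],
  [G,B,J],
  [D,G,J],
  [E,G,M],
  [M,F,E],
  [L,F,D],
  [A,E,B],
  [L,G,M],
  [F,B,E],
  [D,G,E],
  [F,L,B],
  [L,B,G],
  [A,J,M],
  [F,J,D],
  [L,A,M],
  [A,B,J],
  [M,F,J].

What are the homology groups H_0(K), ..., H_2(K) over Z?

H_0 = Z,  H_1 = Z^2,  H_2 = Z.

We work with the vertex ordering A < B < D < E < F < G < J < L < M. The simplices of K, each written with vertices in increasing order, are:

  0-simplices (9): A, B, D, E, F, G, J, L, M
  1-simplices (27): AB, AD, AE, AJ, AL, AM, BE, BF, BG, BJ, BL, DE, DF, DG, DJ, DL, EF, EG, EM, FJ, FL, FM, GJ, GL, GM, JM, LM
  2-simplices (18): ABE, ABJ, ADE, ADL, AJM, ALM, BEF, BFL, BGJ, BGL, DEG, DFJ, DFL, DGJ, EFM, EGM, FJM, GLM

giving chain groups C_0 ≅ Z^9, C_1 ≅ Z^27, C_2 ≅ Z^18.

∂_1: C_1 → C_0 is given by ∂[p,q] = [q] − [p]. For instance
  ∂AE = E − A.
As a 9×27 matrix over Z this has rank 8, with invariant factors (1,1,1,1,1,1,1,1).

Boundary ∂_2: C_2 → C_1 sends each 2-simplex [p,q,r] to [q,r] − [p,r] + [p,q]. For instance
  ∂BGJ = GJ − BJ + BG,
  ∂DGJ = GJ − DJ + DG.
As a 27×18 matrix over Z this has rank 17, with invariant factors (1,1,1,1,1,1,1,1,1,1,1,1,1,1,1,1,1).

Computing H_k = (kernel of ∂_k) / (image of ∂_{k+1}):

  H_0: rank C_0 − rank ∂_1 = 9 − 8 = 1, and the invariant factors of ∂_1 are all 1, so H_0 ≅ Z.
  H_1: rank ker ∂_1 − rank ∂_2 = (27 − 8) − 17 = 2, and the invariant factors of ∂_2 are all 1, so H_1 ≅ Z^2.
  H_2: rank ker ∂_2 − rank ∂_3 = (18 − 17) − 0 = 1, and there is no ∂_3, so H_2 ≅ Z.

As a check, the Euler characteristic is 9 − 27 + 18 = 0, which agrees with 1 − 2 + 1 = 0.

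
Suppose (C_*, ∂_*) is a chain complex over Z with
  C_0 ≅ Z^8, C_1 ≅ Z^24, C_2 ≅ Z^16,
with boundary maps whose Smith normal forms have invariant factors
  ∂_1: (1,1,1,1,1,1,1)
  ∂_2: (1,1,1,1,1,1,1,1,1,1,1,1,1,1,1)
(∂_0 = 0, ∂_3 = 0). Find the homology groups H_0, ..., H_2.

H_0: b_0 = 8 − 0 − 7 = 1; torsion from ∂_1 factors > 1: none. So H_0 = Z.
H_1: b_1 = 24 − 7 − 15 = 2; torsion from ∂_2 factors > 1: none. So H_1 = Z^2.
H_2: b_2 = 16 − 15 − 0 = 1; torsion from ∂_3 factors > 1: none. So H_2 = Z.

H_0 = Z,  H_1 = Z^2,  H_2 = Z.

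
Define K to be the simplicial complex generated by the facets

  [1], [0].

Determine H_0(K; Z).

We work with the vertex ordering 0 < 1. The simplices of K, each written with vertices in increasing order, are:

  0-simplices (2): [0], [1]

Hence C_0 ≅ Z^2.

Reading off H_k = ker ∂_k / im ∂_{k+1}:

  H_0: rank C_0 − rank ∂_1 = 2 − 0 = 2, and there is no ∂_1, so H_0 = Z^2.

H_0 ≅ Z^2.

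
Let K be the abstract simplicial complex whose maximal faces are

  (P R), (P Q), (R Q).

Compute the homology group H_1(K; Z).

H_1 ≅ Z.

Take the total order P < Q < R on the vertex set. Then K (dimension 1) consists of the simplices:

  0-simplices (3): P, Q, R
  1-simplices (3): PQ, PR, QR

giving chain groups C_0 ≅ Z^3, C_1 ≅ Z^3.

The boundary map ∂_1: C_1 → C_0 sends each edge [p,q] (with p < q) to q − p. For instance
  ∂PR = R − P.
The 3×3 boundary matrix has rank 2 and Smith normal form diag(1,1).

From H_k ≅ ker(∂_k) / im(∂_{k+1}) we obtain:

  H_1: rank ker ∂_1 − rank ∂_2 = (3 − 2) − 0 = 1, and there is no ∂_2, so H_1 ≅ Z.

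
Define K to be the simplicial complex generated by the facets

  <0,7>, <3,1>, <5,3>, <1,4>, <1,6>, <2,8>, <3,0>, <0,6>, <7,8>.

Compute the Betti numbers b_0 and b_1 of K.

Order the vertices as 0 < 1 < 2 < 3 < 4 < 5 < 6 < 7 < 8. Listing each simplex with vertices in this order, K has dimension 1 with simplices:

  0-simplices (9): [0], [1], [2], [3], [4], [5], [6], [7], [8]
  1-simplices (9): [0,3], [0,6], [0,7], [1,3], [1,4], [1,6], [2,8], [3,5], [7,8]

Hence C_0 ≅ Z^9, C_1 ≅ Z^9.

∂_1: C_1 → C_0 maps an edge to its endpoints' difference, ∂[p,q] = q − p. For instance
  ∂[1,6] = [6] − [1].
The 9×9 boundary matrix has rank 8 and Smith normal form diag(1,1,1,1,1,1,1,1).

From H_k ≅ ker(∂_k) / im(∂_{k+1}) we obtain:

  H_0: rank C_0 − rank ∂_1 = 9 − 8 = 1, and the invariant factors of ∂_1 are all 1, so H_0 ≅ Z.
  H_1: rank ker ∂_1 − rank ∂_2 = (9 − 8) − 0 = 1, and there is no ∂_2, so H_1 ≅ Z.

Hence the Betti numbers are b_0 = 1, b_1 = 1.

b_0 = 1, b_1 = 1.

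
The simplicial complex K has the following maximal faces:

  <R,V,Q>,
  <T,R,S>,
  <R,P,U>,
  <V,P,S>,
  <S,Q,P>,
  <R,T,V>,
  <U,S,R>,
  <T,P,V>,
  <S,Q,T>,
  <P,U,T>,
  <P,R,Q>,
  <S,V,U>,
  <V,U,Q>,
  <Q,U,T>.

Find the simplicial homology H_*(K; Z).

H_0 ≅ Z,  H_1 ≅ Z^2,  H_2 ≅ Z.

Take the total order P < Q < R < S < T < U < V on the vertex set. Then K (dimension 2) consists of the simplices:

  0-simplices (7): P, Q, R, S, T, U, V
  1-simplices (21): PQ, PR, PS, PT, PU, PV, QR, QS, QT, QU, QV, RS, RT, RU, RV, ST, SU, SV, TU, TV, UV
  2-simplices (14): PQR, PQS, PRU, PSV, PTU, PTV, QRV, QST, QTU, QUV, RST, RSU, RTV, SUV

Hence C_0 ≅ Z^7, C_1 ≅ Z^21, C_2 ≅ Z^14.

∂_1: C_1 → C_0 maps an edge to its endpoints' difference, ∂[p,q] = q − p.
The resulting 7×21 matrix has rank 6, and its Smith normal form has invariant factors (1,1,1,1,1,1).

∂_2: C_2 → C_1 maps a triangle to the signed sum of its edges. For instance
  ∂RTV = TV − RV + RT,
  ∂QUV = UV − QV + QU.
As a 21×14 matrix over Z this has rank 13, with invariant factors (1,1,1,1,1,1,1,1,1,1,1,1,1).

Reading off H_k = ker ∂_k / im ∂_{k+1}:

  H_0: rank C_0 − rank ∂_1 = 7 − 6 = 1, and the invariant factors of ∂_1 are all 1, so H_0 ≅ Z.
  H_1: rank ker ∂_1 − rank ∂_2 = (21 − 6) − 13 = 2, and the invariant factors of ∂_2 are all 1, so H_1 ≅ Z^2.
  H_2: rank ker ∂_2 − rank ∂_3 = (14 − 13) − 0 = 1, and there is no ∂_3, so H_2 ≅ Z.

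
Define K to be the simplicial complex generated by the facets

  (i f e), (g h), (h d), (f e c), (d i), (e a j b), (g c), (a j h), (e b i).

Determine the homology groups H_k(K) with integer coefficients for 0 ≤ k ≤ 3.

Order the vertices as a < b < c < d < e < f < g < h < i < j. Listing each simplex with vertices in this order, K has dimension 3 with simplices:

  0-simplices (10): a, b, c, d, e, f, g, h, i, j
  1-simplices (18): ab, ae, ah, aj, be, bi, bj, ce, cf, cg, dh, di, ef, ei, ej, fi, gh, hj
  2-simplices (8): abe, abj, aej, ahj, bei, bej, cef, efi
  3-simplices (1): abej

so the chain groups are C_0 ≅ Z^10, C_1 ≅ Z^18, C_2 ≅ Z^8, C_3 ≅ Z^1.

∂_1: C_1 → C_0 sends each edge [p,q] (with p < q) to q − p. For instance
  ∂fi = i − f.
This gives a 10×18 integer matrix of rank 9; reducing to Smith normal form yields diagonal entries (1,1,1,1,1,1,1,1,1).

The boundary map ∂_2: C_2 → C_1 sends each 2-simplex [p,q,r] to [q,r] − [p,r] + [p,q]. For instance
  ∂bei = ei − bi + be,
  ∂aej = ej − aj + ae.
As a 18×8 matrix over Z this has rank 7, with invariant factors (1,1,1,1,1,1,1).

The boundary map ∂_3: C_3 → C_2 sends each 3-simplex σ to the alternating sum Σ_i (−1)^i (σ with its i-th vertex removed). For instance
  ∂abej = bej − aej + abj − abe.
The 8×1 boundary matrix has rank 1 and Smith normal form diag(1).

Computing H_k = (kernel of ∂_k) / (image of ∂_{k+1}):

  H_0: rank C_0 − rank ∂_1 = 10 − 9 = 1, and the invariant factors of ∂_1 are all 1, so H_0 = Z.
  H_1: rank ker ∂_1 − rank ∂_2 = (18 − 9) − 7 = 2, and the invariant factors of ∂_2 are all 1, so H_1 = Z^2.
  H_2: rank ker ∂_2 − rank ∂_3 = (8 − 7) − 1 = 0, and the invariant factors of ∂_3 are all 1, so H_2 = 0.
  H_3: rank ker ∂_3 − rank ∂_4 = (1 − 1) − 0 = 0, and there is no ∂_4, so H_3 = 0.

H_0 = Z,  H_1 = Z^2,  H_2 = 0,  H_3 = 0.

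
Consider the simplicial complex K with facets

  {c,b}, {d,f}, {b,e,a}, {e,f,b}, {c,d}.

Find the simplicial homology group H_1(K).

H_1 = Z.

We work with the vertex ordering a < b < c < d < e < f. The simplices of K, each written with vertices in increasing order, are:

  0-simplices (6): a, b, c, d, e, f
  1-simplices (8): ab, ae, bc, be, bf, cd, df, ef
  2-simplices (2): abe, bef

Hence C_0 ≅ Z^6, C_1 ≅ Z^8, C_2 ≅ Z^2.

Boundary ∂_1: C_1 → C_0 sends each edge [p,q] (with p < q) to q − p. For instance
  ∂ab = b − a.
As a 6×8 matrix over Z this has rank 5, with invariant factors (1,1,1,1,1).

Boundary ∂_2: C_2 → C_1 sends each 2-simplex [p,q,r] to [q,r] − [p,r] + [p,q]. For instance
  ∂abe = be − ae + ab,
  ∂bef = ef − bf + be.
The resulting 8×2 matrix has rank 2, and its Smith normal form has invariant factors (1,1).

Computing H_k = (kernel of ∂_k) / (image of ∂_{k+1}):

  H_1: rank ker ∂_1 − rank ∂_2 = (8 − 5) − 2 = 1, and the invariant factors of ∂_2 are all 1, so H_1 ≅ Z.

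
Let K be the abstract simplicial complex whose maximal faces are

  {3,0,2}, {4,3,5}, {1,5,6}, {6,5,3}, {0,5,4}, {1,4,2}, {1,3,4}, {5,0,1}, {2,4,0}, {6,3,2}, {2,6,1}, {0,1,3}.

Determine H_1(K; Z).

H_1 = Z/2Z.

Take the total order 0 < 1 < 2 < 3 < 4 < 5 < 6 on the vertex set. Then K (dimension 2) consists of the simplices:

  0-simplices (7): [0], [1], [2], [3], [4], [5], [6]
  1-simplices (18): [0,1], [0,2], [0,3], [0,4], [0,5], [1,2], [1,3], [1,4], [1,5], [1,6], [2,3], [2,4], [2,6], [3,4], [3,5], [3,6], [4,5], [5,6]
  2-simplices (12): [0,1,3], [0,1,5], [0,2,3], [0,2,4], [0,4,5], [1,2,4], [1,2,6], [1,3,4], [1,5,6], [2,3,6], [3,4,5], [3,5,6]

giving chain groups C_0 ≅ Z^7, C_1 ≅ Z^18, C_2 ≅ Z^12.

The boundary map ∂_1: C_1 → C_0 is given by ∂[p,q] = [q] − [p]. For instance
  ∂[3,6] = [6] − [3].
The 7×18 boundary matrix has rank 6 and Smith normal form diag(1,1,1,1,1,1).

The boundary map ∂_2: C_2 → C_1 sends each 2-simplex [p,q,r] to [q,r] − [p,r] + [p,q]. For instance
  ∂[1,5,6] = [5,6] − [1,6] + [1,5],
  ∂[3,4,5] = [4,5] − [3,5] + [3,4].
As a 18×12 matrix over Z this has rank 12, with invariant factors (1,1,1,1,1,1,1,1,1,1,1,2).

Reading off H_k = ker ∂_k / im ∂_{k+1}:

  H_1: rank ker ∂_1 − rank ∂_2 = (18 − 6) − 12 = 0, and ∂_2 has invariant factor 2 > 1, so H_1 = Z/2Z.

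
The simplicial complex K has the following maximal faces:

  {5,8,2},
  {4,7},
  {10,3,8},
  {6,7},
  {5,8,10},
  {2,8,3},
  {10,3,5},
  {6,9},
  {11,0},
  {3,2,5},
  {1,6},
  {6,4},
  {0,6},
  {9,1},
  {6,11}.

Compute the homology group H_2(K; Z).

We work with the vertex ordering 0 < 1 < 2 < 3 < 4 < 5 < 6 < 7 < 8 < 9 < 10 < 11. The simplices of K, each written with vertices in increasing order, are:

  0-simplices (12): [0], [1], [2], [3], [4], [5], [6], [7], [8], [9], [10], [11]
  1-simplices (18): [0,6], [0,11], [1,6], [1,9], [2,3], [2,5], [2,8], [3,5], [3,8], [3,10], [4,6], [4,7], [5,8], [5,10], [6,7], [6,9], [6,11], [8,10]
  2-simplices (6): [2,3,5], [2,3,8], [2,5,8], [3,5,10], [3,8,10], [5,8,10]

so the chain groups are C_0 ≅ Z^12, C_1 ≅ Z^18, C_2 ≅ Z^6.

∂_1: C_1 → C_0 is given by ∂[p,q] = [q] − [p]. For instance
  ∂[1,6] = [6] − [1].
As a 12×18 matrix over Z this has rank 10, with invariant factors (1,1,1,1,1,1,1,1,1,1).

∂_2: C_2 → C_1 acts by ∂[p,q,r] = [q,r] − [p,r] + [p,q]. For instance
  ∂[3,5,10] = [5,10] − [3,10] + [3,5],
  ∂[2,3,8] = [3,8] − [2,8] + [2,3].
This gives a 18×6 integer matrix of rank 5; reducing to Smith normal form yields diagonal entries (1,1,1,1,1).

Reading off H_k = ker ∂_k / im ∂_{k+1}:

  H_2: rank ker ∂_2 − rank ∂_3 = (6 − 5) − 0 = 1, and there is no ∂_3, so H_2 ≅ Z.

H_2 = Z.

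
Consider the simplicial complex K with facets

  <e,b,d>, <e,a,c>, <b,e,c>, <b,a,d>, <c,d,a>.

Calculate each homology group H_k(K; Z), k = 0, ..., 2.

We work with the vertex ordering a < b < c < d < e. The simplices of K, each written with vertices in increasing order, are:

  0-simplices (5): a, b, c, d, e
  1-simplices (10): ab, ac, ad, ae, bc, bd, be, cd, ce, de
  2-simplices (5): abd, acd, ace, bce, bde

giving chain groups C_0 ≅ Z^5, C_1 ≅ Z^10, C_2 ≅ Z^5.

Boundary ∂_1: C_1 → C_0 sends each edge [p,q] (with p < q) to q − p.
As a 5×10 matrix over Z this has rank 4, with invariant factors (1,1,1,1).

The boundary map ∂_2: C_2 → C_1 sends each 2-simplex [p,q,r] to [q,r] − [p,r] + [p,q]. For instance
  ∂acd = cd − ad + ac,
  ∂bde = de − be + bd.
The resulting 10×5 matrix has rank 5, and its Smith normal form has invariant factors (1,1,1,1,1).

Computing H_k = (kernel of ∂_k) / (image of ∂_{k+1}):

  H_0: rank C_0 − rank ∂_1 = 5 − 4 = 1, and the invariant factors of ∂_1 are all 1, so H_0 = Z.
  H_1: rank ker ∂_1 − rank ∂_2 = (10 − 4) − 5 = 1, and the invariant factors of ∂_2 are all 1, so H_1 = Z.
  H_2: rank ker ∂_2 − rank ∂_3 = (5 − 5) − 0 = 0, and there is no ∂_3, so H_2 = 0.

(K is a triangulation of the Möbius band.)

H_0 = Z,  H_1 = Z,  H_2 = 0.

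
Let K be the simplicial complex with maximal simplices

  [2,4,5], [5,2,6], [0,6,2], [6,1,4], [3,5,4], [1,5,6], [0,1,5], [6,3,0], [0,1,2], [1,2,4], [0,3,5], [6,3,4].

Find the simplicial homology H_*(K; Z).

Order the vertices as 0 < 1 < 2 < 3 < 4 < 5 < 6. Listing each simplex with vertices in this order, K has dimension 2 with simplices:

  0-simplices (7): [0], [1], [2], [3], [4], [5], [6]
  1-simplices (18): [0,1], [0,2], [0,3], [0,5], [0,6], [1,2], [1,4], [1,5], [1,6], [2,4], [2,5], [2,6], [3,4], [3,5], [3,6], [4,5], [4,6], [5,6]
  2-simplices (12): [0,1,2], [0,1,5], [0,2,6], [0,3,5], [0,3,6], [1,2,4], [1,4,6], [1,5,6], [2,4,5], [2,5,6], [3,4,5], [3,4,6]

so the chain groups are C_0 ≅ Z^7, C_1 ≅ Z^18, C_2 ≅ Z^12.

The boundary map ∂_1: C_1 → C_0 is given by ∂[p,q] = [q] − [p]. For instance
  ∂[3,6] = [6] − [3].
The 7×18 boundary matrix has rank 6 and Smith normal form diag(1,1,1,1,1,1).

∂_2: C_2 → C_1 acts by ∂[p,q,r] = [q,r] − [p,r] + [p,q]. For instance
  ∂[0,2,6] = [2,6] − [0,6] + [0,2],
  ∂[3,4,6] = [4,6] − [3,6] + [3,4].
This gives a 18×12 integer matrix of rank 12; reducing to Smith normal form yields diagonal entries (1,1,1,1,1,1,1,1,1,1,1,2).

Now H_k = ker ∂_k / im ∂_{k+1}, so:

  H_0: rank C_0 − rank ∂_1 = 7 − 6 = 1, and the invariant factors of ∂_1 are all 1, so H_0 ≅ Z.
  H_1: rank ker ∂_1 − rank ∂_2 = (18 − 6) − 12 = 0, and ∂_2 has invariant factor 2 > 1, so H_1 ≅ Z/2.
  H_2: rank ker ∂_2 − rank ∂_3 = (12 − 12) − 0 = 0, and there is no ∂_3, so H_2 ≅ 0.

H_0 ≅ Z,  H_1 ≅ Z/2,  H_2 = 0.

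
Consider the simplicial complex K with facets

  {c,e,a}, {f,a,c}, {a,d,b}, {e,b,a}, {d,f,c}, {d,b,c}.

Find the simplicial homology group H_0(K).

Take the total order a < b < c < d < e < f on the vertex set. Then K (dimension 2) consists of the simplices:

  0-simplices (6): a, b, c, d, e, f
  1-simplices (12): ab, ac, ad, ae, af, bc, bd, be, cd, ce, cf, df
  2-simplices (6): abd, abe, ace, acf, bcd, cdf

giving chain groups C_0 ≅ Z^6, C_1 ≅ Z^12, C_2 ≅ Z^6.

The boundary map ∂_1: C_1 → C_0 sends each edge [p,q] (with p < q) to q − p. For instance
  ∂bc = c − b.
As a 6×12 matrix over Z this has rank 5, with invariant factors (1,1,1,1,1).

The boundary map ∂_2: C_2 → C_1 maps a triangle to the signed sum of its edges. For instance
  ∂abe = be − ae + ab,
  ∂ace = ce − ae + ac.
As a 12×6 matrix over Z this has rank 6, with invariant factors (1,1,1,1,1,1).

Computing H_k = (kernel of ∂_k) / (image of ∂_{k+1}):

  H_0: rank C_0 − rank ∂_1 = 6 − 5 = 1, and the invariant factors of ∂_1 are all 1, so H_0 ≅ Z.

(K is a triangulation of the cylinder S^1 x I.)

H_0 ≅ Z.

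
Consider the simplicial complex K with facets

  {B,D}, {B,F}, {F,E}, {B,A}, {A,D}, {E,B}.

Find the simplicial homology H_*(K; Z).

H_0 = Z,  H_1 = Z^2.

Fix the vertex order A < B < D < E < F and write every simplex with vertices in increasing order. Then dim K = 1 and the simplices of K are:

  0-simplices (5): A, B, D, E, F
  1-simplices (6): AB, AD, BD, BE, BF, EF

giving chain groups C_0 ≅ Z^5, C_1 ≅ Z^6.

∂_1: C_1 → C_0 maps an edge to its endpoints' difference, ∂[p,q] = q − p.
The 5×6 boundary matrix has rank 4 and Smith normal form diag(1,1,1,1).

From H_k ≅ ker(∂_k) / im(∂_{k+1}) we obtain:

  H_0: rank C_0 − rank ∂_1 = 5 − 4 = 1, and the invariant factors of ∂_1 are all 1, so H_0 = Z.
  H_1: rank ker ∂_1 − rank ∂_2 = (6 − 4) − 0 = 2, and there is no ∂_2, so H_1 = Z^2.

(K is a triangulation of a wedge of 2 circles.)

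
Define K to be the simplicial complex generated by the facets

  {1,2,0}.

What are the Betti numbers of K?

b_0 = 1, b_1 = 0, b_2 = 0.

Take the total order 0 < 1 < 2 on the vertex set. Then K (dimension 2) consists of the simplices:

  0-simplices (3): [0], [1], [2]
  1-simplices (3): [0,1], [0,2], [1,2]
  2-simplices (1): [0,1,2]

so the chain groups are C_0 ≅ Z^3, C_1 ≅ Z^3, C_2 ≅ Z^1.

The boundary map ∂_1: C_1 → C_0 is given by ∂[p,q] = [q] − [p]. For instance
  ∂[0,2] = [2] − [0].
The resulting 3×3 matrix has rank 2, and its Smith normal form has invariant factors (1,1).

Boundary ∂_2: C_2 → C_1 maps a triangle to the signed sum of its edges. For instance
  ∂[0,1,2] = [1,2] − [0,2] + [0,1].
The resulting 3×1 matrix has rank 1, and its Smith normal form has invariant factors (1).

Now H_k = ker ∂_k / im ∂_{k+1}, so:

  H_0: rank C_0 − rank ∂_1 = 3 − 2 = 1, and the invariant factors of ∂_1 are all 1, so H_0 = Z.
  H_1: rank ker ∂_1 − rank ∂_2 = (3 − 2) − 1 = 0, and the invariant factors of ∂_2 are all 1, so H_1 = 0.
  H_2: rank ker ∂_2 − rank ∂_3 = (1 − 1) − 0 = 0, and there is no ∂_3, so H_2 = 0.

Hence the Betti numbers are b_0 = 1, b_1 = 0, b_2 = 0.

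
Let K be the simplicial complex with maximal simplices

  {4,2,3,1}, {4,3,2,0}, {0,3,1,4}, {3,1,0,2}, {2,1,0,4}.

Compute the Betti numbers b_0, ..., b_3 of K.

Order the vertices as 0 < 1 < 2 < 3 < 4. Listing each simplex with vertices in this order, K has dimension 3 with simplices:

  0-simplices (5): [0], [1], [2], [3], [4]
  1-simplices (10): [0,1], [0,2], [0,3], [0,4], [1,2], [1,3], [1,4], [2,3], [2,4], [3,4]
  2-simplices (10): [0,1,2], [0,1,3], [0,1,4], [0,2,3], [0,2,4], [0,3,4], [1,2,3], [1,2,4], [1,3,4], [2,3,4]
  3-simplices (5): [0,1,2,3], [0,1,2,4], [0,1,3,4], [0,2,3,4], [1,2,3,4]

giving chain groups C_0 ≅ Z^5, C_1 ≅ Z^10, C_2 ≅ Z^10, C_3 ≅ Z^5.

The boundary map ∂_1: C_1 → C_0 is given by ∂[p,q] = [q] − [p]. For instance
  ∂[0,2] = [2] − [0].
The 5×10 boundary matrix has rank 4 and Smith normal form diag(1,1,1,1).

∂_2: C_2 → C_1 acts by ∂[p,q,r] = [q,r] − [p,r] + [p,q]. For instance
  ∂[0,1,2] = [1,2] − [0,2] + [0,1],
  ∂[0,2,4] = [2,4] − [0,4] + [0,2].
This gives a 10×10 integer matrix of rank 6; reducing to Smith normal form yields diagonal entries (1,1,1,1,1,1).

Boundary ∂_3: C_3 → C_2 sends each 3-simplex σ to the alternating sum Σ_i (−1)^i (σ with its i-th vertex removed). For instance
  ∂[1,2,3,4] = [2,3,4] − [1,3,4] + [1,2,4] − [1,2,3],
  ∂[0,1,3,4] = [1,3,4] − [0,3,4] + [0,1,4] − [0,1,3].
The 10×5 boundary matrix has rank 4 and Smith normal form diag(1,1,1,1).

Computing H_k = (kernel of ∂_k) / (image of ∂_{k+1}):

  H_0: rank C_0 − rank ∂_1 = 5 − 4 = 1, and the invariant factors of ∂_1 are all 1, so H_0 ≅ Z.
  H_1: rank ker ∂_1 − rank ∂_2 = (10 − 4) − 6 = 0, and the invariant factors of ∂_2 are all 1, so H_1 ≅ 0.
  H_2: rank ker ∂_2 − rank ∂_3 = (10 − 6) − 4 = 0, and the invariant factors of ∂_3 are all 1, so H_2 ≅ 0.
  H_3: rank ker ∂_3 − rank ∂_4 = (5 − 4) − 0 = 1, and there is no ∂_4, so H_3 ≅ Z.

As a check, the Euler characteristic is 5 − 10 + 10 − 5 = 0, which agrees with 1 − 0 + 0 − 1 = 0.
(K is a triangulation of the 3-sphere S^3.)

Hence the Betti numbers are b_0 = 1, b_1 = 0, b_2 = 0, b_3 = 1.

b_0 = 1, b_1 = 0, b_2 = 0, b_3 = 1.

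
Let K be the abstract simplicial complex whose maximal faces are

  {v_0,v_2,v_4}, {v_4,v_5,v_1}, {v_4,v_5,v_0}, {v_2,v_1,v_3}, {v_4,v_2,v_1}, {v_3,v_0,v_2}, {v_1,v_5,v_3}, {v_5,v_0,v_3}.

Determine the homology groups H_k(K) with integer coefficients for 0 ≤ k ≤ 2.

We work with the vertex ordering v_0 < v_1 < v_2 < v_3 < v_4 < v_5. The simplices of K, each written with vertices in increasing order, are:

  0-simplices (6): [v_0], [v_1], [v_2], [v_3], [v_4], [v_5]
  1-simplices (12): [v_0,v_2], [v_0,v_3], [v_0,v_4], [v_0,v_5], [v_1,v_2], [v_1,v_3], [v_1,v_4], [v_1,v_5], [v_2,v_3], [v_2,v_4], [v_3,v_5], [v_4,v_5]
  2-simplices (8): [v_0,v_2,v_3], [v_0,v_2,v_4], [v_0,v_3,v_5], [v_0,v_4,v_5], [v_1,v_2,v_3], [v_1,v_2,v_4], [v_1,v_3,v_5], [v_1,v_4,v_5]

so the chain groups are C_0 ≅ Z^6, C_1 ≅ Z^12, C_2 ≅ Z^8.

Boundary ∂_1: C_1 → C_0 sends each edge [p,q] (with p < q) to q − p.
As a 6×12 matrix over Z this has rank 5, with invariant factors (1,1,1,1,1).

The boundary map ∂_2: C_2 → C_1 sends each 2-simplex [p,q,r] to [q,r] − [p,r] + [p,q]. For instance
  ∂[v_1,v_2,v_3] = [v_2,v_3] − [v_1,v_3] + [v_1,v_2],
  ∂[v_1,v_4,v_5] = [v_4,v_5] − [v_1,v_5] + [v_1,v_4].
The resulting 12×8 matrix has rank 7, and its Smith normal form has invariant factors (1,1,1,1,1,1,1).

Now H_k = ker ∂_k / im ∂_{k+1}, so:

  H_0: rank C_0 − rank ∂_1 = 6 − 5 = 1, and the invariant factors of ∂_1 are all 1, so H_0 ≅ Z.
  H_1: rank ker ∂_1 − rank ∂_2 = (12 − 5) − 7 = 0, and the invariant factors of ∂_2 are all 1, so H_1 ≅ 0.
  H_2: rank ker ∂_2 − rank ∂_3 = (8 − 7) − 0 = 1, and there is no ∂_3, so H_2 ≅ Z.

As a check, the Euler characteristic is 6 − 12 + 8 = 2, which agrees with 1 − 0 + 1 = 2.
(K is a triangulation of the 2-sphere S^2.)

H_0 = Z,  H_1 = 0,  H_2 = Z.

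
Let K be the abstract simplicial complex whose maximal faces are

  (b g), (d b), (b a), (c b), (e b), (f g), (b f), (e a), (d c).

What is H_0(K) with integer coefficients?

We work with the vertex ordering a < b < c < d < e < f < g. The simplices of K, each written with vertices in increasing order, are:

  0-simplices (7): a, b, c, d, e, f, g
  1-simplices (9): ab, ae, bc, bd, be, bf, bg, cd, fg

giving chain groups C_0 ≅ Z^7, C_1 ≅ Z^9.

The boundary map ∂_1: C_1 → C_0 is given by ∂[p,q] = [q] − [p].
As a 7×9 matrix over Z this has rank 6, with invariant factors (1,1,1,1,1,1).

From H_k ≅ ker(∂_k) / im(∂_{k+1}) we obtain:

  H_0: rank C_0 − rank ∂_1 = 7 − 6 = 1, and the invariant factors of ∂_1 are all 1, so H_0 ≅ Z.

H_0 ≅ Z.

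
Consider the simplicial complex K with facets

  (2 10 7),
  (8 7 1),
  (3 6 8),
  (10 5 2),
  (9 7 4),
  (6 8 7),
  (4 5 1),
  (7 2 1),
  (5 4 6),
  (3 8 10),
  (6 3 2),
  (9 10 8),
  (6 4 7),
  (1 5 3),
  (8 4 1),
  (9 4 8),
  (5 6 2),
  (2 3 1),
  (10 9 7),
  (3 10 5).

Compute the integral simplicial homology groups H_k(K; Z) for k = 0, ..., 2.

H_0 = Z,  H_1 = Z ⊕ Z/2,  H_2 = 0.

We work with the vertex ordering 1 < 2 < 3 < 4 < 5 < 6 < 7 < 8 < 9 < 10. The simplices of K, each written with vertices in increasing order, are:

  0-simplices (10): [1], [2], [3], [4], [5], [6], [7], [8], [9], [10]
  1-simplices (30): (30 of them)
  2-simplices (20): (20 of them)

giving chain groups C_0 ≅ Z^10, C_1 ≅ Z^30, C_2 ≅ Z^20.

Boundary ∂_1: C_1 → C_0 is given by ∂[p,q] = [q] − [p].
As a 10×30 matrix over Z this has rank 9, with invariant factors (1,1,1,1,1,1,1,1,1).

Boundary ∂_2: C_2 → C_1 maps a triangle to the signed sum of its edges. For instance
  ∂[4,7,9] = [7,9] − [4,9] + [4,7],
  ∂[6,7,8] = [7,8] − [6,8] + [6,7].
As a 30×20 matrix over Z this has rank 20, with invariant factors (1,1,1,1,1,1,1,1,1,1,1,1,1,1,1,1,1,1,1,2).

Computing H_k = (kernel of ∂_k) / (image of ∂_{k+1}):

  H_0: rank C_0 − rank ∂_1 = 10 − 9 = 1, and the invariant factors of ∂_1 are all 1, so H_0 ≅ Z.
  H_1: rank ker ∂_1 − rank ∂_2 = (30 − 9) − 20 = 1, and ∂_2 has invariant factor 2 > 1, so H_1 ≅ Z ⊕ Z/2.
  H_2: rank ker ∂_2 − rank ∂_3 = (20 − 20) − 0 = 0, and there is no ∂_3, so H_2 ≅ 0.

(K is a triangulation of the Klein bottle.)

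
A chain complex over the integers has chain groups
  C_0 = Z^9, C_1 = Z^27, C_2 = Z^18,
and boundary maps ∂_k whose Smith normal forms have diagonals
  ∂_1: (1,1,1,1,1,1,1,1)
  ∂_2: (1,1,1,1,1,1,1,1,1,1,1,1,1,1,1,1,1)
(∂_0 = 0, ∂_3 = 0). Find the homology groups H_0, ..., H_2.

H_0: b_0 = 9 − 0 − 8 = 1; torsion from ∂_1 factors > 1: none. So H_0 = Z.
H_1: b_1 = 27 − 8 − 17 = 2; torsion from ∂_2 factors > 1: none. So H_1 = Z^2.
H_2: b_2 = 18 − 17 − 0 = 1; torsion from ∂_3 factors > 1: none. So H_2 = Z.

H_0 = Z,  H_1 = Z^2,  H_2 = Z.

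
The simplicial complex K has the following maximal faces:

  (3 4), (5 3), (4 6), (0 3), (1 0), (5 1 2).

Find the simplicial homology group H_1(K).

H_1 ≅ Z.

Order the vertices as 0 < 1 < 2 < 3 < 4 < 5 < 6. Listing each simplex with vertices in this order, K has dimension 2 with simplices:

  0-simplices (7): [0], [1], [2], [3], [4], [5], [6]
  1-simplices (8): [0,1], [0,3], [1,2], [1,5], [2,5], [3,4], [3,5], [4,6]
  2-simplices (1): [1,2,5]

giving chain groups C_0 ≅ Z^7, C_1 ≅ Z^8, C_2 ≅ Z^1.

The boundary map ∂_1: C_1 → C_0 is given by ∂[p,q] = [q] − [p]. For instance
  ∂[3,4] = [4] − [3].
The 7×8 boundary matrix has rank 6 and Smith normal form diag(1,1,1,1,1,1).

∂_2: C_2 → C_1 sends each 2-simplex [p,q,r] to [q,r] − [p,r] + [p,q]. For instance
  ∂[1,2,5] = [2,5] − [1,5] + [1,2].
The resulting 8×1 matrix has rank 1, and its Smith normal form has invariant factors (1).

From H_k ≅ ker(∂_k) / im(∂_{k+1}) we obtain:

  H_1: rank ker ∂_1 − rank ∂_2 = (8 − 6) − 1 = 1, and the invariant factors of ∂_2 are all 1, so H_1 ≅ Z.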